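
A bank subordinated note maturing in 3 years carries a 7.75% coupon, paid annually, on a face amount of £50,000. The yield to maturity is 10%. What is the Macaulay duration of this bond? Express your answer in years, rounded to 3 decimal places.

2.783 years

Periodic yield y = 0.1. Discount each cash flow and weight by its year:
  t   CF        PV=CF/(1+0.1)^t    t·PV
  1     3,875.00     3,522.7273     3,522.7273
  2     3,875.00     3,202.4793     6,404.9587
  3    53,875.00    40,477.0849   121,431.2547
  Σ                 47,202.2915   131,358.9406
Price P = Σ PV = 47,202.2915.
Macaulay duration = Σ(t·PV) / P = 131,358.9406 / 47,202.2915 = 2.78289 years.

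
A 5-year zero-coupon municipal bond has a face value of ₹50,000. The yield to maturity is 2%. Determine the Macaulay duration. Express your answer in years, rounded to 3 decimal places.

A zero-coupon bond has a single cash flow at maturity, so its Macaulay duration equals its maturity: 5 years.

5.000 years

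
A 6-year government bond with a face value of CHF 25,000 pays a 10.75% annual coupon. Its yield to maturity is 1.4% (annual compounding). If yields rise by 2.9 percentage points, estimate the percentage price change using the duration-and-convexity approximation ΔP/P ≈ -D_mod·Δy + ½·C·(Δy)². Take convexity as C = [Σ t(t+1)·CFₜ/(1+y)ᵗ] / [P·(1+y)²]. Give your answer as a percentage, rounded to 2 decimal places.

With y = 0.014:
  t   CF        PV=CF/(1+0.014)^t    t·PV        t(t+1)·PV
  1     2,687.50     2,650.3945     2,650.3945       5,300.7890
  2     2,687.50     2,613.8013     5,227.6025      15,682.8076
  3     2,687.50     2,577.7133     7,733.1398      30,932.5593
  4     2,687.50     2,542.1235    10,168.4942      50,842.4709
  5     2,687.50     2,507.0252    12,535.1260      75,210.7557
  6    27,687.50    25,471.5875   152,829.5252   1,069,806.6766
  Σ                 38,362.6453   191,144.2822   1,247,776.0590
P = 38,362.6453; D_Mac = 4.98256 yrs; D_mod = 4.91377 yrs; C = 31.63386.
Duration effect: -4.91377 × (+0.029) = -0.142499
Convexity effect: 0.5 × 31.63386 × (0.029)² = +0.0133020
ΔP/P ≈ -0.142499 + 0.0133020 = -0.129197 = -12.9197%.

-12.92%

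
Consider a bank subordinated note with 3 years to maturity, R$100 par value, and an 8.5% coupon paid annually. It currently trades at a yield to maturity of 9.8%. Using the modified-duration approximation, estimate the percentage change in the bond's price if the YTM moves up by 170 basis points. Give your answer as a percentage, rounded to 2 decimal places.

Periodic yield y = 0.098. Modified duration first:
  t   CF        PV=CF/(1+0.098)^t    t·PV
  1         8.50         7.7413         7.7413
  2         8.50         7.0504        14.1008
  3       108.50        81.9639       245.8918
  Σ                     96.7557       267.7339
P = 96.7557; D_Mac = 2.76711 yrs; D_mod = 2.76711/(1+0.098) = 2.52014 yrs.
ΔP/P ≈ -D_mod · Δy = -2.52014 × (+0.017) = -0.042842 = -4.2842%.

-4.28%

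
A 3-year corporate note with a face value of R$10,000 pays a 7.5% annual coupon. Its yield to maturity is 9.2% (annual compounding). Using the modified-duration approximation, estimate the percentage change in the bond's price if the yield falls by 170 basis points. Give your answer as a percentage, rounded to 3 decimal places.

Periodic yield y = 0.092. Modified duration first:
  t   CF        PV=CF/(1+0.092)^t    t·PV
  1       750.00       686.8132       686.8132
  2       750.00       628.9498     1,257.8996
  3    10,750.00     8,255.4462    24,766.3385
  Σ                  9,571.2091    26,711.0513
P = 9,571.2091; D_Mac = 2.79077 yrs; D_mod = 2.79077/(1+0.092) = 2.55565 yrs.
ΔP/P ≈ -D_mod · Δy = -2.55565 × (-0.017) = +0.043446 = +4.3446%.

+4.345%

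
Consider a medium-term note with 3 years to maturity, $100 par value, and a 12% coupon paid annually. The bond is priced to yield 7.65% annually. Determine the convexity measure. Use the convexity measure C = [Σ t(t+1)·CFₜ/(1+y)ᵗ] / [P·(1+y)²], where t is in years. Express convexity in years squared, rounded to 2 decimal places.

9.01

With y = 0.0765:
  t   CF        PV=CF/(1+0.0765)^t    t·PV        t(t+1)·PV
  1        12.00        11.1472        11.1472          22.2945
  2        12.00        10.3551        20.7101          62.1304
  3       112.00        89.7792       269.3377       1,077.3509
  Σ                    111.2815       301.1951       1,161.7758
P = 111.2815.
Convexity = Σ t(t+1)·PV / [P·(1+y)²] = 1,161.7758 / (111.2815 × 1.158852) = 9.00889.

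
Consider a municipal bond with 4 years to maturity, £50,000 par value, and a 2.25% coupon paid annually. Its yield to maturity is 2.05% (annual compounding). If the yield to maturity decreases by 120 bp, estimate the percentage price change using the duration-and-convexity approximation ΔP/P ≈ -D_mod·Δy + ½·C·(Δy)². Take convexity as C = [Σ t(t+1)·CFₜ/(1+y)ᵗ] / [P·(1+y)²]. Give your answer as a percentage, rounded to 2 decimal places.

+4.68%

With y = 0.0205:
  t   CF        PV=CF/(1+0.0205)^t    t·PV        t(t+1)·PV
  1     1,125.00     1,102.4008     1,102.4008       2,204.8016
  2     1,125.00     1,080.2555     2,160.5111       6,481.5333
  3     1,125.00     1,058.5552     3,175.6655      12,702.6620
  4    51,125.00    47,139.0998   188,556.3993     942,781.9963
  Σ                 50,380.3113   194,994.9766     964,170.9931
P = 50,380.3113; D_Mac = 3.87046 yrs; D_mod = 3.79271 yrs; C = 18.37669.
Duration effect: -3.79271 × (-0.012) = +0.045513
Convexity effect: 0.5 × 18.37669 × (-0.012)² = +0.0013231
ΔP/P ≈ +0.045513 + 0.0013231 = +0.046836 = +4.6836%.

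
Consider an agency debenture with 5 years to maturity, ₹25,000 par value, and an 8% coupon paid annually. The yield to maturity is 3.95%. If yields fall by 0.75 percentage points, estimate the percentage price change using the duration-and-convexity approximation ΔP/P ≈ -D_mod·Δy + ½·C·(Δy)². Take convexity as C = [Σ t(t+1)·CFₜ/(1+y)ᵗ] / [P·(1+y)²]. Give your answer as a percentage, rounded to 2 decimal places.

+3.22%

With y = 0.0395:
  t   CF        PV=CF/(1+0.0395)^t    t·PV        t(t+1)·PV
  1     2,000.00     1,924.0019     1,924.0019       3,848.0038
  2     2,000.00     1,850.8917     3,701.7834      11,105.3502
  3     2,000.00     1,780.5596     5,341.6788      21,366.7152
  4     2,000.00     1,712.9000     6,851.6002      34,258.0009
  5    27,000.00    22,245.4551   111,227.2757     667,363.6542
  Σ                 29,513.8084   129,046.3400     737,941.7244
P = 29,513.8084; D_Mac = 4.37241 yrs; D_mod = 4.20626 yrs; C = 23.13917.
Duration effect: -4.20626 × (-0.0075) = +0.031547
Convexity effect: 0.5 × 23.13917 × (-0.0075)² = +0.0006508
ΔP/P ≈ +0.031547 + 0.0006508 = +0.032198 = +3.2198%.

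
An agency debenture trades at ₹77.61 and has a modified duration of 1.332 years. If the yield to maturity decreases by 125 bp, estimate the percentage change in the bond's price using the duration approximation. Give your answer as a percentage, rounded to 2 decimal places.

+1.67%

Duration approximation: ΔP/P ≈ -D_mod · Δy = -1.332 × (-0.0125) = +0.016650.
As a percentage: +1.6650%.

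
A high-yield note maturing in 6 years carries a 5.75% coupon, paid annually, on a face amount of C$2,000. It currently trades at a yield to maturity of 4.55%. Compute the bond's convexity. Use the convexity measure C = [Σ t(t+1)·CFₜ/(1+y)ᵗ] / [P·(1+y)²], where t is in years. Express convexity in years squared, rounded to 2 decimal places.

With y = 0.0455:
  t   CF        PV=CF/(1+0.0455)^t    t·PV        t(t+1)·PV
  1       115.00       109.9952       109.9952         219.9904
  2       115.00       105.2082       210.4165         631.2495
  3       115.00       100.6296       301.8888       1,207.5552
  4       115.00        96.2502       385.0008       1,925.0042
  5       115.00        92.0614       460.3071       2,761.8425
  6     2,115.00     1,619.4448     9,716.6688      68,016.6815
  Σ                  2,123.5895    11,184.2772      74,762.3233
P = 2,123.5895.
Convexity = Σ t(t+1)·PV / [P·(1+y)²] = 74,762.3233 / (2,123.5895 × 1.093070) = 32.20803.

32.21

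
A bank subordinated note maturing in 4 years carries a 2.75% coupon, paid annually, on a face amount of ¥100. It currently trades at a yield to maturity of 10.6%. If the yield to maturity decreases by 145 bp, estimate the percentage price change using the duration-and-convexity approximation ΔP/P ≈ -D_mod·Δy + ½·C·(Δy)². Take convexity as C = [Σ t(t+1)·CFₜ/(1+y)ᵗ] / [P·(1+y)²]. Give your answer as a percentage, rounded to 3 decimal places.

With y = 0.106:
  t   CF        PV=CF/(1+0.106)^t    t·PV        t(t+1)·PV
  1         2.75         2.4864         2.4864           4.9729
  2         2.75         2.2481         4.4963          13.4888
  3         2.75         2.0327         6.0980          24.3921
  4       102.75        68.6691       274.6764       1,373.3819
  Σ                     75.4363       287.7571       1,416.2356
P = 75.4363; D_Mac = 3.81457 yrs; D_mod = 3.44898 yrs; C = 15.34775.
Duration effect: -3.44898 × (-0.0145) = +0.050010
Convexity effect: 0.5 × 15.34775 × (-0.0145)² = +0.0016134
ΔP/P ≈ +0.050010 + 0.0016134 = +0.051624 = +5.1624%.

+5.162%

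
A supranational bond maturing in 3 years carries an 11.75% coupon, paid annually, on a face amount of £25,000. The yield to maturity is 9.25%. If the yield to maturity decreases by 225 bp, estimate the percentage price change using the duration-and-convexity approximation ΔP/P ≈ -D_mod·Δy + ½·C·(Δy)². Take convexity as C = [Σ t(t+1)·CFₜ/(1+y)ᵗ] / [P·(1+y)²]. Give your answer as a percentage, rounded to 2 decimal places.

With y = 0.0925:
  t   CF        PV=CF/(1+0.0925)^t    t·PV        t(t+1)·PV
  1     2,937.50     2,688.7872     2,688.7872       5,377.5744
  2     2,937.50     2,461.1324     4,922.2649      14,766.7946
  3    27,937.50    21,425.1171    64,275.3512     257,101.4048
  Σ                 26,575.0367    71,886.4033     277,245.7738
P = 26,575.0367; D_Mac = 2.70503 yrs; D_mod = 2.47600 yrs; C = 8.74074.
Duration effect: -2.47600 × (-0.0225) = +0.055710
Convexity effect: 0.5 × 8.74074 × (-0.0225)² = +0.0022125
ΔP/P ≈ +0.055710 + 0.0022125 = +0.057923 = +5.7923%.

+5.79%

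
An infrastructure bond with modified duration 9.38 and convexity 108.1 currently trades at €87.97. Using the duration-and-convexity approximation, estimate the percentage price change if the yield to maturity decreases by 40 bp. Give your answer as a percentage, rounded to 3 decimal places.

Duration effect: -D_mod·Δy = -9.38 × (-0.004) = +0.037520
Convexity effect: ½·C·(Δy)² = 0.5 × 108.1 × (-0.004)² = +0.0008648
ΔP/P ≈ +0.037520 + 0.0008648 = +0.0383848
= +3.83848%.

+3.838%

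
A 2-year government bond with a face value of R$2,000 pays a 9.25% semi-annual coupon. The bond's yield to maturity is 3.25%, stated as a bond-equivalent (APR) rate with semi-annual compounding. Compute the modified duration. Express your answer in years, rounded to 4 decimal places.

1.8488 years

Periodic yield y = 0.01625. First find Macaulay duration:
  t   CF        PV=CF/(1+0.01625)^t    t·PV
  1        92.50        91.0209        91.0209
  2        92.50        89.5655       179.1309
  3        92.50        88.1333       264.3999
  4     2,092.50     1,961.8384     7,847.3536
  Σ                  2,230.5581     8,381.9054
P = 2,230.5581; Macaulay duration = 8,381.9054 / 2,230.5581 = 3.75776 half-year periods = 1.87888 years.
Modified duration = D_Mac / (1 + y) = 1.87888 / 1.01625 = 1.84884 years.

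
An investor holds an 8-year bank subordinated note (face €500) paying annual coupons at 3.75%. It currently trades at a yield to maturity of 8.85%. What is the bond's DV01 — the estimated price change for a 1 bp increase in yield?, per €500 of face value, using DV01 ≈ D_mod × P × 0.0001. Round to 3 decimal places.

Periodic yield y = 0.0885.
  t   CF        PV=CF/(1+0.0885)^t    t·PV
  1        18.75        17.2255        17.2255
  2        18.75        15.8250        31.6501
  3        18.75        14.5384        43.6151
  4        18.75        13.3563        53.4254
  5        18.75        12.2704        61.3521
  6        18.75        11.2728        67.6366
  7        18.75        10.3562        72.4937
  8       518.75       263.2271     2,105.8170
  Σ                    358.0718     2,453.2155
P = 358.0718; D_Mac = 6.85118 yrs; D_mod = 6.29415 yrs.
DV01 ≈ 6.29415 × 358.0718 × 0.0001 = 0.225376.

€0.225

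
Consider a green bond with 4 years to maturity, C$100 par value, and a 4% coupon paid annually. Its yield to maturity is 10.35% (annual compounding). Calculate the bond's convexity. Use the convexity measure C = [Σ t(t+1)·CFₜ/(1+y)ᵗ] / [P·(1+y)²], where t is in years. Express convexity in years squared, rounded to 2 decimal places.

15.04

With y = 0.1035:
  t   CF        PV=CF/(1+0.1035)^t    t·PV        t(t+1)·PV
  1         4.00         3.6248         3.6248           7.2497
  2         4.00         3.2848         6.5697          19.7091
  3         4.00         2.9768         8.9303          35.7211
  4       104.00        70.1365       280.5459       1,402.7297
  Σ                     80.0229       299.6707       1,465.4095
P = 80.0229.
Convexity = Σ t(t+1)·PV / [P·(1+y)²] = 1,465.4095 / (80.0229 × 1.217712) = 15.03834.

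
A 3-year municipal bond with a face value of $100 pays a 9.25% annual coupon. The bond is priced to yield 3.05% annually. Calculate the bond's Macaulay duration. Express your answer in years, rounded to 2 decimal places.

2.77 years

Periodic yield y = 0.0305. Discount each cash flow and weight by its year:
  t   CF        PV=CF/(1+0.0305)^t    t·PV
  1         9.25         8.9762         8.9762
  2         9.25         8.7106        17.4211
  3       109.25        99.8338       299.5013
  Σ                    117.5205       325.8986
Price P = Σ PV = 117.5205.
Macaulay duration = Σ(t·PV) / P = 325.8986 / 117.5205 = 2.77312 years.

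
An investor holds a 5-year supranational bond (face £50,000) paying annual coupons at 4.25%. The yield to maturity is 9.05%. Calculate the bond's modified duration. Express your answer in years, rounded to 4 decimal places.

Periodic yield y = 0.0905. First find Macaulay duration:
  t   CF        PV=CF/(1+0.0905)^t    t·PV
  1     2,125.00     1,948.6474     1,948.6474
  2     2,125.00     1,786.9302     3,573.8604
  3     2,125.00     1,638.6339     4,915.9016
  4     2,125.00     1,502.6445     6,010.5781
  5    52,125.00    33,800.0792   169,000.3962
  Σ                 40,676.9353   185,449.3837
P = 40,676.9353; Macaulay duration = 185,449.3837 / 40,676.9353 = 4.55908 years.
Modified duration = D_Mac / (1 + y) = 4.55908 / 1.0905 = 4.18072 years.

4.1807 years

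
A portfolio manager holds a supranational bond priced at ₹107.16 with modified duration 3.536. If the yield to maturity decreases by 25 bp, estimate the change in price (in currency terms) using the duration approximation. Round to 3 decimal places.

+₹0.947

Duration approximation: ΔP/P ≈ -D_mod · Δy = -3.536 × (-0.0025) = +0.008840.
ΔP ≈ 107.16 × (+0.008840) = +0.9472944.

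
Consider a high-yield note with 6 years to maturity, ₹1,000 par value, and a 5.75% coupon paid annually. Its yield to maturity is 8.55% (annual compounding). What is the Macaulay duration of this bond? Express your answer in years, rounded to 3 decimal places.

5.180 years

Periodic yield y = 0.0855. Discount each cash flow and weight by its year:
  t   CF        PV=CF/(1+0.0855)^t    t·PV
  1        57.50        52.9710        52.9710
  2        57.50        48.7987        97.5974
  3        57.50        44.9550       134.8651
  4        57.50        41.4141       165.6565
  5        57.50        38.1521       190.7606
  6     1,057.50       646.4001     3,878.4005
  Σ                    872.6911     4,520.2512
Price P = Σ PV = 872.6911.
Macaulay duration = Σ(t·PV) / P = 4,520.2512 / 872.6911 = 5.17967 years.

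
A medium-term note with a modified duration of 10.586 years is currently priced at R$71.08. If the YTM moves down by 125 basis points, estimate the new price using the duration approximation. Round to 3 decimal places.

Duration approximation: ΔP/P ≈ -D_mod · Δy = -10.586 × (-0.0125) = +0.132325.
New price ≈ 71.08 × (1 + 0.132325) = 80.485661.

R$80.486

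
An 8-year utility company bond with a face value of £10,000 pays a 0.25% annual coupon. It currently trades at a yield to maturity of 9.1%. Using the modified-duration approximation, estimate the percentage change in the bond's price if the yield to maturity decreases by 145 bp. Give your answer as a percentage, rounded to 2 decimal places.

+10.49%

Periodic yield y = 0.091. Modified duration first:
  t   CF        PV=CF/(1+0.091)^t    t·PV
  1        25.00        22.9148        22.9148
  2        25.00        21.0034        42.0069
  3        25.00        19.2516        57.7547
  4        25.00        17.6458        70.5831
  5        25.00        16.1740        80.8698
  6        25.00        14.8249        88.9493
  7        25.00        13.5884        95.1185
  8    10,025.00     4,994.4351    39,955.4810
  Σ                  5,119.8379    40,413.6781
P = 5,119.8379; D_Mac = 7.89355 yrs; D_mod = 7.89355/(1+0.091) = 7.23515 yrs.
ΔP/P ≈ -D_mod · Δy = -7.23515 × (-0.0145) = +0.104910 = +10.4910%.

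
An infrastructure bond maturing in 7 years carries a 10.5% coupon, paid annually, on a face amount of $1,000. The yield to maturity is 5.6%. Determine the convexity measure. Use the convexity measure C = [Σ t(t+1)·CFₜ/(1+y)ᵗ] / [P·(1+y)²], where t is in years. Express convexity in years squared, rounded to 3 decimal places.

36.053

With y = 0.056:
  t   CF        PV=CF/(1+0.056)^t    t·PV        t(t+1)·PV
  1       105.00        99.4318        99.4318         198.8636
  2       105.00        94.1589       188.3178         564.9535
  3       105.00        89.1656       267.4969       1,069.9877
  4       105.00        84.4372       337.7486       1,688.7432
  5       105.00        79.9594       399.7972       2,398.7830
  6       105.00        75.7192       454.3150       3,180.2047
  7     1,105.00       754.5966     5,282.1763      42,257.4102
  Σ                  1,277.4687     7,029.2836      51,358.9461
P = 1,277.4687.
Convexity = Σ t(t+1)·PV / [P·(1+y)²] = 51,358.9461 / (1,277.4687 × 1.115136) = 36.05272.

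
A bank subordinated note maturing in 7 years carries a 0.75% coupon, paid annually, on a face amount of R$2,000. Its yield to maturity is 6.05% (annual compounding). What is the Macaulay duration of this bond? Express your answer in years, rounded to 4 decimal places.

Periodic yield y = 0.0605. Discount each cash flow and weight by its year:
  t   CF        PV=CF/(1+0.0605)^t    t·PV
  1        15.00        14.1443        14.1443
  2        15.00        13.3374        26.6747
  3        15.00        12.5765        37.7295
  4        15.00        11.8590        47.4361
  5        15.00        11.1825        55.9124
  6        15.00        10.5445        63.2672
  7     2,015.00     1,335.6736     9,349.7152
  Σ                  1,409.3177     9,594.8792
Price P = Σ PV = 1,409.3177.
Macaulay duration = Σ(t·PV) / P = 9,594.8792 / 1,409.3177 = 6.80817 years.

6.8082 years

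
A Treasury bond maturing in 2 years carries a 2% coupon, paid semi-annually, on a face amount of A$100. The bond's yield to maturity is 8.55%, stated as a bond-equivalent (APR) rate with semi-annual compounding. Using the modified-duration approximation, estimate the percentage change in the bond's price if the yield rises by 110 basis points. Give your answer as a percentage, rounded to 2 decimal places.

-2.08%

Periodic yield y = 0.04275. Modified duration first:
  t   CF        PV=CF/(1+0.04275)^t    t·PV
  1         1.00         0.9590         0.9590
  2         1.00         0.9197         1.8394
  3         1.00         0.8820         2.6459
  4       101.00        85.4281       341.7123
  Σ                     88.1887       347.1566
P = 88.1887; D_Mac = 3.93652 half-year periods = 1.96826 yrs; D_mod = 1.96826/(1+0.04275) = 1.88757 yrs.
ΔP/P ≈ -D_mod · Δy = -1.88757 × (+0.011) = -0.020763 = -2.0763%.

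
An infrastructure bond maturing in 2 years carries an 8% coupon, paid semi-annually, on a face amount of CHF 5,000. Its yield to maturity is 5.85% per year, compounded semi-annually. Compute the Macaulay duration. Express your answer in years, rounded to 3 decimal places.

Periodic yield y = 0.02925. Discount each cash flow and weight by its period:
  t   CF        PV=CF/(1+0.02925)^t    t·PV
  1       200.00       194.3162       194.3162
  2       200.00       188.7940       377.5880
  3       200.00       183.4287       550.2862
  4     5,200.00     4,633.6139    18,534.4555
  Σ                  5,200.1529    19,656.6460
Price P = Σ PV = 5,200.1529.
Macaulay duration = Σ(t·PV) / P = 19,656.6460 / 5,200.1529 = 3.78001 half-year periods.
In years: 3.78001 / 2 = 1.89001 years.

1.890 years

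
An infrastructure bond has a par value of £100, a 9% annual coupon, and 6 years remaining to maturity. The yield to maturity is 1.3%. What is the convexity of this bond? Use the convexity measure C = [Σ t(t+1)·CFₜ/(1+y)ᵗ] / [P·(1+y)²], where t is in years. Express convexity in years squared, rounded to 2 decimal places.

32.68

With y = 0.013:
  t   CF        PV=CF/(1+0.013)^t    t·PV        t(t+1)·PV
  1         9.00         8.8845         8.8845          17.7690
  2         9.00         8.7705        17.5410          52.6229
  3         9.00         8.6579        25.9738         103.8952
  4         9.00         8.5468        34.1873         170.9365
  5         9.00         8.4371        42.1857         253.1142
  6       109.00       100.8718       605.2309       4,236.6161
  Σ                    144.1687       734.0031       4,834.9539
P = 144.1687.
Convexity = Σ t(t+1)·PV / [P·(1+y)²] = 4,834.9539 / (144.1687 × 1.026169) = 32.68154.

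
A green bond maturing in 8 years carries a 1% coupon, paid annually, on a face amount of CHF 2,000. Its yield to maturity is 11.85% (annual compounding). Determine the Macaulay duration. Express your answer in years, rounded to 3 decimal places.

Periodic yield y = 0.1185. Discount each cash flow and weight by its year:
  t   CF        PV=CF/(1+0.1185)^t    t·PV
  1        20.00        17.8811        17.8811
  2        20.00        15.9867        31.9733
  3        20.00        14.2930        42.8789
  4        20.00        12.7787        51.1147
  5        20.00        11.4248        57.1242
  6        20.00        10.2144        61.2866
  7        20.00         9.1323        63.9258
  8     2,020.00       824.6382     6,597.1058
  Σ                    916.3491     6,923.2904
Price P = Σ PV = 916.3491.
Macaulay duration = Σ(t·PV) / P = 6,923.2904 / 916.3491 = 7.55530 years.

7.555 years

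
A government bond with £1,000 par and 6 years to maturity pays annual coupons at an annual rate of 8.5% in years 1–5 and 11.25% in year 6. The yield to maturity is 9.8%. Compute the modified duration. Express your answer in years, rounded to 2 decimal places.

4.48 years

Periodic yield y = 0.098. First find Macaulay duration:
  t   CF        PV=CF/(1+0.098)^t    t·PV
  1        85.00        77.4135        77.4135
  2        85.00        70.5041       141.0082
  3        85.00        64.2114       192.6341
  4        85.00        58.4803       233.9212
  5        85.00        53.2607       266.3037
  6     1,112.50       634.8717     3,809.2303
  Σ                    958.7417     4,720.5109
P = 958.7417; Macaulay duration = 4,720.5109 / 958.7417 = 4.92365 years.
Modified duration = D_Mac / (1 + y) = 4.92365 / 1.098 = 4.48420 years.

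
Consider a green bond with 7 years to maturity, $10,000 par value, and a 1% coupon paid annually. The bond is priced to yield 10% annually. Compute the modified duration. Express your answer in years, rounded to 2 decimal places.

6.10 years

Periodic yield y = 0.1. First find Macaulay duration:
  t   CF        PV=CF/(1+0.1)^t    t·PV
  1       100.00        90.9091        90.9091
  2       100.00        82.6446       165.2893
  3       100.00        75.1315       225.3944
  4       100.00        68.3013       273.2054
  5       100.00        62.0921       310.4607
  6       100.00        56.4474       338.6844
  7    10,100.00     5,182.8970    36,280.2790
  Σ                  5,618.4231    37,684.2221
P = 5,618.4231; Macaulay duration = 37,684.2221 / 5,618.4231 = 6.70726 years.
Modified duration = D_Mac / (1 + y) = 6.70726 / 1.1 = 6.09751 years.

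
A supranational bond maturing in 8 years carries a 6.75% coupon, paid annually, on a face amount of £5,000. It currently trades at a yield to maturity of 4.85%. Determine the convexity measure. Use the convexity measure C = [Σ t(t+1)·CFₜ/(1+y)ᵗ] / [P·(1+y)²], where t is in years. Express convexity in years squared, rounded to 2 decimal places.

With y = 0.0485:
  t   CF        PV=CF/(1+0.0485)^t    t·PV        t(t+1)·PV
  1       337.50       321.8884       321.8884         643.7768
  2       337.50       306.9990       613.9979       1,841.9938
  3       337.50       292.7982       878.3947       3,513.5790
  4       337.50       279.2544     1,117.0176       5,585.0882
  5       337.50       266.3371     1,331.6853       7,990.1118
  6       337.50       254.0172     1,524.1034      10,668.7235
  7       337.50       242.2673     1,695.8708      13,566.9667
  8     5,337.50     3,654.1840    29,233.4719     263,101.2467
  Σ                  5,617.7456    36,716.4301     306,911.4865
P = 5,617.7456.
Convexity = Σ t(t+1)·PV / [P·(1+y)²] = 306,911.4865 / (5,617.7456 × 1.099352) = 49.69517.

49.70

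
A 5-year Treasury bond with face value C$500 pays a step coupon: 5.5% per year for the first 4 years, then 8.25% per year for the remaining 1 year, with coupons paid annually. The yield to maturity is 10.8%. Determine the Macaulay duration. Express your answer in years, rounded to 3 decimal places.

4.451 years

Periodic yield y = 0.108. Discount each cash flow and weight by its year:
  t   CF        PV=CF/(1+0.108)^t    t·PV
  1        27.50        24.8195        24.8195
  2        27.50        22.4003        44.8005
  3        27.50        20.2168        60.6505
  4        27.50        18.2463        72.9850
  5       541.25       324.1150     1,620.5749
  Σ                    409.7978     1,823.8305
Price P = Σ PV = 409.7978.
Macaulay duration = Σ(t·PV) / P = 1,823.8305 / 409.7978 = 4.45056 years.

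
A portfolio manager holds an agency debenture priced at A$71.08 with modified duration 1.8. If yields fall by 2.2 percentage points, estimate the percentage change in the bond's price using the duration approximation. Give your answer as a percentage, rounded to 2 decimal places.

Duration approximation: ΔP/P ≈ -D_mod · Δy = -1.8 × (-0.022) = +0.039600.
As a percentage: +3.9600%.

+3.96%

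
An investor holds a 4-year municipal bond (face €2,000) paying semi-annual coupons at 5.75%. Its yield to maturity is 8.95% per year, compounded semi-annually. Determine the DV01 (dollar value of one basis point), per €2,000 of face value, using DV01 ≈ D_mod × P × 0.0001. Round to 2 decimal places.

Periodic yield y = 0.04475.
  t   CF        PV=CF/(1+0.04475)^t    t·PV
  1        57.50        55.0371        55.0371
  2        57.50        52.6797       105.3593
  3        57.50        50.4232       151.2697
  4        57.50        48.2634       193.0538
  5        57.50        46.1962       230.9808
  6        57.50        44.2174       265.3046
  7        57.50        42.3235       296.2642
  8     2,057.50     1,449.5754    11,596.6031
  Σ                  1,788.7159    12,893.8727
P = 1,788.7159; D_Mac = 7.20845 half-year periods = 3.60423 yrs; D_mod = 3.44985 yrs.
DV01 ≈ 3.44985 × 1,788.7159 × 0.0001 = 0.617079.

€0.62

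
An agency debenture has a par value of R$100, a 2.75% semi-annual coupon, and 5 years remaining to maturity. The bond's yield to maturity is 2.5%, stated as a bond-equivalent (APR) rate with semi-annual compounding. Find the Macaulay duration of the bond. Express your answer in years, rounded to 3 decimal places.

4.708 years

Periodic yield y = 0.0125. Discount each cash flow and weight by its period:
  t   CF        PV=CF/(1+0.0125)^t    t·PV
  1        1.375         1.3580         1.3580
  2        1.375         1.3413         2.6825
  3        1.375         1.3247         3.9741
  4        1.375         1.3083         5.2334
  5        1.375         1.2922         6.4610
  6        1.375         1.2762         7.6574
  7        1.375         1.2605         8.8234
  8        1.375         1.2449         9.9594
  9        1.375         1.2296        11.0660
  10     101.375        89.5325       895.3247
  Σ                    101.1682       952.5399
Price P = Σ PV = 101.1682.
Macaulay duration = Σ(t·PV) / P = 952.5399 / 101.1682 = 9.41541 half-year periods.
In years: 9.41541 / 2 = 4.70770 years.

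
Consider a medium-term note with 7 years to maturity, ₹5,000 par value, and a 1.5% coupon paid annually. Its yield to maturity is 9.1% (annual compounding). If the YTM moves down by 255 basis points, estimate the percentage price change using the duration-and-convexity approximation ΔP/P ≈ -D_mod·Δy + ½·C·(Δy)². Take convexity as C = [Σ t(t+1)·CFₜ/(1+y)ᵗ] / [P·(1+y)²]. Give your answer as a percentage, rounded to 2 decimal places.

+16.82%

With y = 0.091:
  t   CF        PV=CF/(1+0.091)^t    t·PV        t(t+1)·PV
  1        75.00        68.7443        68.7443         137.4885
  2        75.00        63.0103       126.0207         378.0620
  3        75.00        57.7547       173.2640         693.0559
  4        75.00        52.9374       211.7494       1,058.7472
  5        75.00        48.5219       242.6093       1,455.6560
  6        75.00        44.4747       266.8480       1,867.9362
  7     5,075.00     2,758.4352    19,309.0467     154,472.3734
  Σ                  3,093.8784    20,398.2824     160,063.3193
P = 3,093.8784; D_Mac = 6.59311 yrs; D_mod = 6.04318 yrs; C = 43.46494.
Duration effect: -6.04318 × (-0.0255) = +0.154101
Convexity effect: 0.5 × 43.46494 × (-0.0255)² = +0.0141315
ΔP/P ≈ +0.154101 + 0.0141315 = +0.168233 = +16.8233%.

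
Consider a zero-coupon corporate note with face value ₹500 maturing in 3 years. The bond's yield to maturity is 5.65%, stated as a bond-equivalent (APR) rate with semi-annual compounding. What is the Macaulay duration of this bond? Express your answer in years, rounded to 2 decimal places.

A zero-coupon bond has a single cash flow at maturity, so its Macaulay duration equals its maturity: 3 years.
(Equivalently: 6 semi-annual periods ÷ 2 = 3 years.)

3.00 years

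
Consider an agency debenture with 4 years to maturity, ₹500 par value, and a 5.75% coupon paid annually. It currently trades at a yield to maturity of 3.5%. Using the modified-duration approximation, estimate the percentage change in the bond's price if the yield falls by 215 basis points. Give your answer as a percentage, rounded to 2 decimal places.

+7.68%

Periodic yield y = 0.035. Modified duration first:
  t   CF        PV=CF/(1+0.035)^t    t·PV
  1        28.75        27.7778        27.7778
  2        28.75        26.8384        53.6769
  3        28.75        25.9309        77.7926
  4       528.75       460.7751     1,843.1003
  Σ                    541.3221     2,002.3475
P = 541.3221; D_Mac = 3.69899 yrs; D_mod = 3.69899/(1+0.035) = 3.57391 yrs.
ΔP/P ≈ -D_mod · Δy = -3.57391 × (-0.0215) = +0.076839 = +7.6839%.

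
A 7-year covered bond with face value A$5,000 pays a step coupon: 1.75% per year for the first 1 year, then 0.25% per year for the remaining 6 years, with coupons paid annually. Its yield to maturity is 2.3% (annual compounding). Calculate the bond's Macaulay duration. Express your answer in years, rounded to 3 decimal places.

6.844 years

Periodic yield y = 0.023. Discount each cash flow and weight by its year:
  t   CF        PV=CF/(1+0.023)^t    t·PV
  1        87.50        85.5327        85.5327
  2        12.50        11.9442        23.8885
  3        12.50        11.6757        35.0271
  4        12.50        11.4132        45.6528
  5        12.50        11.1566        55.7830
  6        12.50        10.9058        65.4346
  7     5,012.50     4,274.8901    29,924.2304
  Σ                  4,417.5183    30,235.5491
Price P = Σ PV = 4,417.5183.
Macaulay duration = Σ(t·PV) / P = 30,235.5491 / 4,417.5183 = 6.84446 years.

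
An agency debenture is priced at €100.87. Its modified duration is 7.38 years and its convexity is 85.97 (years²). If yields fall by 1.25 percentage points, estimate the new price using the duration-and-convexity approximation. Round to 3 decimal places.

Duration effect: -D_mod·Δy = -7.38 × (-0.0125) = +0.092250
Convexity effect: ½·C·(Δy)² = 0.5 × 85.97 × (-0.0125)² = +0.00671640625
ΔP/P ≈ +0.092250 + 0.00671640625 = +0.09896640625
New price ≈ 100.87 × (1 + 0.09896640625) = 110.8527413984375.

€110.853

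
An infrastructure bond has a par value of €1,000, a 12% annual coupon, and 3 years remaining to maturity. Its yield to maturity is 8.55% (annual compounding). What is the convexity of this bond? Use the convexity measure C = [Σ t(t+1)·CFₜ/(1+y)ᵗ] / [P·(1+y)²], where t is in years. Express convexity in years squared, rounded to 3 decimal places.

With y = 0.0855:
  t   CF        PV=CF/(1+0.0855)^t    t·PV        t(t+1)·PV
  1       120.00       110.5481       110.5481         221.0963
  2       120.00       101.8408       203.6815         611.0445
  3     1,120.00       875.6459     2,626.9378      10,507.7513
  Σ                  1,088.0348     2,941.1675      11,339.8921
P = 1,088.0348.
Convexity = Σ t(t+1)·PV / [P·(1+y)²] = 11,339.8921 / (1,088.0348 × 1.178310) = 8.84518.

8.845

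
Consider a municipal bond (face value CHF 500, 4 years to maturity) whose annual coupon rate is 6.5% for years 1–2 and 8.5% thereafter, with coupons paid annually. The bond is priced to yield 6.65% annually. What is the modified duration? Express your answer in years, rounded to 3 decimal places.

Periodic yield y = 0.0665. First find Macaulay duration:
  t   CF        PV=CF/(1+0.0665)^t    t·PV
  1        32.50        30.4735        30.4735
  2        32.50        28.5734        57.1468
  3        42.50        35.0353       105.1060
  4       542.50       419.3304     1,677.3214
  Σ                    513.4126     1,870.0477
P = 513.4126; Macaulay duration = 1,870.0477 / 513.4126 = 3.64239 years.
Modified duration = D_Mac / (1 + y) = 3.64239 / 1.0665 = 3.41527 years.

3.415 years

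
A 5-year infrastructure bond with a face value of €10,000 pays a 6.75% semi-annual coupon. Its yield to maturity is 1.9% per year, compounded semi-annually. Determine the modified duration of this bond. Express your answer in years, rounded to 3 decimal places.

Periodic yield y = 0.0095. First find Macaulay duration:
  t   CF        PV=CF/(1+0.0095)^t    t·PV
  1       337.50       334.3239       334.3239
  2       337.50       331.1777       662.3555
  3       337.50       328.0612       984.1835
  4       337.50       324.9739     1,299.8956
  5       337.50       321.9157     1,609.5785
  6       337.50       318.8863     1,913.3177
  7       337.50       315.8854     2,211.1976
  8       337.50       312.9127     2,503.3016
  9       337.50       309.9680     2,789.7120
  10   10,337.50     9,404.8590    94,048.5902
  Σ                 12,302.9638   108,356.4561
P = 12,302.9638; Macaulay duration = 108,356.4561 / 12,302.9638 = 8.80735 half-year periods = 4.40367 years.
Modified duration = D_Mac / (1 + y) = 4.40367 / 1.0095 = 4.36223 years.

4.362 years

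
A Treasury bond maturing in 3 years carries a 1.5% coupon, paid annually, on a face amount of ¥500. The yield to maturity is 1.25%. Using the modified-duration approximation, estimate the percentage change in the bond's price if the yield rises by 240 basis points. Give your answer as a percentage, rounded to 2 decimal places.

-7.01%

Periodic yield y = 0.0125. Modified duration first:
  t   CF        PV=CF/(1+0.0125)^t    t·PV
  1         7.50         7.4074         7.4074
  2         7.50         7.3160        14.6319
  3       507.50       488.9348     1,466.8044
  Σ                    503.6582     1,488.8437
P = 503.6582; D_Mac = 2.95606 yrs; D_mod = 2.95606/(1+0.0125) = 2.91957 yrs.
ΔP/P ≈ -D_mod · Δy = -2.91957 × (+0.024) = -0.070070 = -7.0070%.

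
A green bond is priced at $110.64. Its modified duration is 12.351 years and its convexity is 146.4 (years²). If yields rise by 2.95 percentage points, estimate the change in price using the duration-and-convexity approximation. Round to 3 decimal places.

-$33.264

Duration effect: -D_mod·Δy = -12.351 × (+0.0295) = -0.3643545
Convexity effect: ½·C·(Δy)² = 0.5 × 146.4 × (0.0295)² = +0.0637023
ΔP/P ≈ -0.3643545 + 0.0637023 = -0.3006522
ΔP ≈ 110.64 × (-0.3006522) = -33.264159408.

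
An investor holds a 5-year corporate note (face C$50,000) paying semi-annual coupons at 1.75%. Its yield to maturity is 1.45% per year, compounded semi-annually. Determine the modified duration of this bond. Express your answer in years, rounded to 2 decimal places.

Periodic yield y = 0.00725. First find Macaulay duration:
  t   CF        PV=CF/(1+0.00725)^t    t·PV
  1       437.50       434.3510       434.3510
  2       437.50       431.2246       862.4492
  3       437.50       428.1207     1,284.3621
  4       437.50       425.0392     1,700.1567
  5       437.50       421.9798     2,109.8991
  6       437.50       418.9425     2,513.6549
  7       437.50       415.9270     2,911.4891
  8       437.50       412.9332     3,303.4660
  9       437.50       409.9610     3,689.6492
  10   50,437.50    46,922.4620   469,224.6202
  Σ                 50,720.9410   488,034.0973
P = 50,720.9410; Macaulay duration = 488,034.0973 / 50,720.9410 = 9.62194 half-year periods = 4.81097 years.
Modified duration = D_Mac / (1 + y) = 4.81097 / 1.00725 = 4.77634 years.

4.78 years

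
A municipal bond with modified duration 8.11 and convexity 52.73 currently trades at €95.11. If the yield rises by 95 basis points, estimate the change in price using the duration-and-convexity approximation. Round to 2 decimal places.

Duration effect: -D_mod·Δy = -8.11 × (+0.0095) = -0.077045
Convexity effect: ½·C·(Δy)² = 0.5 × 52.73 × (0.0095)² = +0.00237944125
ΔP/P ≈ -0.077045 + 0.00237944125 = -0.07466555875
ΔP ≈ 95.11 × (-0.07466555875) = -7.1014412927125.

-€7.10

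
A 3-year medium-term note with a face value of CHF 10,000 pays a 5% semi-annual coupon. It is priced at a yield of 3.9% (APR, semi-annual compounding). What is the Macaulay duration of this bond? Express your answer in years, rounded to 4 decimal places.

2.8261 years

Periodic yield y = 0.0195. Discount each cash flow and weight by its period:
  t   CF        PV=CF/(1+0.0195)^t    t·PV
  1       250.00       245.2182       245.2182
  2       250.00       240.5279       481.0559
  3       250.00       235.9274       707.7821
  4       250.00       231.4148       925.6591
  5       250.00       226.9885     1,134.9425
  6    10,250.00     9,128.5224    54,771.1343
  Σ                 10,308.5992    58,265.7921
Price P = Σ PV = 10,308.5992.
Macaulay duration = Σ(t·PV) / P = 58,265.7921 / 10,308.5992 = 5.65215 half-year periods.
In years: 5.65215 / 2 = 2.82608 years.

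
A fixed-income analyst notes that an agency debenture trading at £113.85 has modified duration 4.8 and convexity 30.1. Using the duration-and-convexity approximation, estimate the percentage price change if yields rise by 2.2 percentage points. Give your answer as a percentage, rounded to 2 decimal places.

Duration effect: -D_mod·Δy = -4.8 × (+0.022) = -0.105600
Convexity effect: ½·C·(Δy)² = 0.5 × 30.1 × (0.022)² = +0.0072842
ΔP/P ≈ -0.105600 + 0.0072842 = -0.0983158
= -9.83158%.

-9.83%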